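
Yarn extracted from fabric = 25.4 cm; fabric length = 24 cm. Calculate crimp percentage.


Formula: Crimp% = ((L_yarn - L_fabric) / L_fabric) * 100
Step 1: Extension = 25.4 - 24 = 1.4 cm
Step 2: Crimp% = (1.4 / 24) * 100
Step 3: Crimp% = 0.058333 * 100 = 5.8333% ≈ 5.8%

5.8%


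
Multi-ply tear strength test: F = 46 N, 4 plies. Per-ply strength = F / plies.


Formula: Per-ply strength = Total force / Number of plies
Per-ply = 46 N / 4
Per-ply = 11.5 N

11.5 N


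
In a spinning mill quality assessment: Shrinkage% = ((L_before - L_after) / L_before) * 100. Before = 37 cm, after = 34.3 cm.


Formula: Shrinkage% = ((L_before - L_after) / L_before) * 100
Step 1: Shrinkage = 37 - 34.3 = 2.7 cm
Step 2: Shrinkage% = (2.7 / 37) * 100
Step 3: Shrinkage% = 0.072973 * 100 = 7.2973% ≈ 7.3%

7.3%


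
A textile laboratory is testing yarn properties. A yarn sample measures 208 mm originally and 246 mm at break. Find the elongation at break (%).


Formula: Elongation (%) = ((L_break - L0) / L0) * 100
Step 1: Extension = 246 - 208 = 38 mm
Step 2: Elongation = (38 / 208) * 100
Step 3: Elongation = 0.182692 * 100 = 18.2692% ≈ 18.3%

18.3%


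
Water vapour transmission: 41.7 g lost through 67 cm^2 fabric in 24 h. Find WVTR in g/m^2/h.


Formula: WVTR = mass_loss / (area * time)
Step 1: Convert area: 67 cm^2 = 0.0067 m^2
Step 2: WVTR = 41.7 g / (0.0067 m^2 * 24 h)
Step 3: WVTR = 41.7 / 0.1608 = 259.3 g/m^2/h

259.3 g/m^2/h


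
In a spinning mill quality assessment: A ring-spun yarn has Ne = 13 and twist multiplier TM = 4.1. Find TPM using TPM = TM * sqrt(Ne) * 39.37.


Formula: TPM = TM * sqrt(Ne) * 39.37
Step 1: sqrt(Ne) = sqrt(13) = 3.6056
Step 2: TM * sqrt(Ne) = 4.1 * 3.6056 = 14.783
Step 3: TPM = 14.783 * 39.37 = 582 twists/m

582 twists/m


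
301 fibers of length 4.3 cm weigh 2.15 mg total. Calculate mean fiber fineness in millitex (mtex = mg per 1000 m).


Formula: fineness (mtex) = mass (mg) / total length (km) = (mass_mg / total_length_m) * 1000
Step 1: Convert fiber length: 4.3 cm = 0.043 m
Step 2: Total fiber length = 301 * 0.043 = 12.943 m
Step 3: Linear density = 2.15 mg / 12.943 m = 0.1661 mg/m
Step 4: fineness = 0.1661 * 1000 = 166.1 mtex

166.1 mtex


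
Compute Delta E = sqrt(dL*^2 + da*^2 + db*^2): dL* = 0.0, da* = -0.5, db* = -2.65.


Formula: Delta E = sqrt(dL*^2 + da*^2 + db*^2)
Step 1: dL*^2 = 0.0^2 = 0.0
Step 2: da*^2 = (-0.5)^2 = 0.25
Step 3: db*^2 = (-2.65)^2 = 7.0225
Step 4: Sum = 0.0 + 0.25 + 7.0225 = 7.2725
Step 5: Delta E = sqrt(7.2725) = 2.7

2.7 Delta E


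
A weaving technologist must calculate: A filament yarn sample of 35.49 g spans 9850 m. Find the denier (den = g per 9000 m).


Formula: den = (mass_g / length_m) * 9000
Substituting: den = (35.49 / 9850) * 9000
Intermediate: 35.49 / 9850 = 0.00360305 g/m
den = 0.00360305 * 9000 = 32.4 denier

32.4 denier


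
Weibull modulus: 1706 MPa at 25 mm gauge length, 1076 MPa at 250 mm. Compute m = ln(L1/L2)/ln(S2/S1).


Formula: m = ln(L1/L2) / ln(S2/S1)
Step 1: ln(L1/L2) = ln(25/250) = -2.30259
Step 2: S2/S1 = 1076/1706 = 0.63072
Step 3: ln(S2/S1) = ln(0.63072) = -0.46089
Step 4: m = -2.30259 / -0.46089 = 5.00

5.00 (Weibull m)


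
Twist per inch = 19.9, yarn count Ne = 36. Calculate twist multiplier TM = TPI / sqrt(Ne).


Formula: TM = TPI / sqrt(Ne)
Step 1: sqrt(Ne) = sqrt(36) = 6
Step 2: TM = 19.9 / 6 = 3.32

3.32 TM


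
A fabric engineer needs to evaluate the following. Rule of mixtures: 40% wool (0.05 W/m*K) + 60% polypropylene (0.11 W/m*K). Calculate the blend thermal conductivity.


Formula: Blend property = (fraction_A * property_A) + (fraction_B * property_B)
Step 1: Contribution A = 40/100 * 0.05 W/m*K = 0.02 W/m*K
Step 2: Contribution B = 60/100 * 0.11 W/m*K = 0.066 W/m*K
Step 3: Blend thermal conductivity = 0.02 + 0.066 = 0.086 W/m*K

0.086 W/m*K


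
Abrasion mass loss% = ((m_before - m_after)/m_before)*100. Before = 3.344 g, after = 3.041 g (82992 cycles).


Formula: Mass loss% = ((m_before - m_after) / m_before) * 100
Step 1: Mass loss = 3.344 - 3.041 = 0.303 g
Step 2: Ratio = 0.303 / 3.344 = 0.09061
Step 3: Mass loss% = 0.09061 * 100 = 9.061% ≈ 9.06%

9.06%


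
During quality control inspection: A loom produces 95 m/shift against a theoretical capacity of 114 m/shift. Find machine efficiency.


Formula: Efficiency% = (Actual output / Theoretical output) * 100
Efficiency% = (95 / 114) * 100
Efficiency% = 0.833333 * 100 = 83.3333% ≈ 83.3%

83.3%


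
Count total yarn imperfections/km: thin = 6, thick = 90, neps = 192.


Formula: Total = thin places + thick places + neps
Total = 6 + 90 + 192
Total = 288 imperfections/km

288 imperfections/km


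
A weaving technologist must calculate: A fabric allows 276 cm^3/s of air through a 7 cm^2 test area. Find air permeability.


Formula: Air Permeability = Airflow / Test Area
AP = 276 cm^3/s / 7 cm^2
AP = 39.4 cm^3/s/cm^2

39.4 cm^3/s/cm^2


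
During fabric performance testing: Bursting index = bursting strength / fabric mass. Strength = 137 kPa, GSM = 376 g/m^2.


Formula: Bursting Index = Bursting Strength / Fabric GSM
BI = 137 kPa / 376 g/m^2
BI = 0.364 kPa/(g/m^2)

0.364 kPa/(g/m^2)


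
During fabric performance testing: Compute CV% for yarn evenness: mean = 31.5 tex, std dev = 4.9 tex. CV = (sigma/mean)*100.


Formula: CV% = (standard deviation / mean) * 100
Step 1: Ratio = 4.9 / 31.5 = 0.155556
Step 2: CV% = 0.155556 * 100 = 15.5556% ≈ 15.6%

15.6%


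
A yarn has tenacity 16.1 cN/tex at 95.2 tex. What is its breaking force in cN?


Formula: Breaking force = Tenacity * Linear density
F = 16.1 cN/tex * 95.2 tex
F = 1532.72 cN

1532.72 cN


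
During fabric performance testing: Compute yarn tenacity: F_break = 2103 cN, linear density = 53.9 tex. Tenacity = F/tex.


Formula: Tenacity = Breaking force / Linear density
Tenacity = 2103 cN / 53.9 tex
Tenacity = 39.02 cN/tex

39.02 cN/tex


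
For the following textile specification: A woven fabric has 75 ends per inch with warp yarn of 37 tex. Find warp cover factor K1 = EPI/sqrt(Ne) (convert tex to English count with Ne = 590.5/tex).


Formula: K1 = EPI / sqrt(Ne), with Ne = 590.5 / tex_warp
Step 1: Ne = 590.5 / 37 = 15.959
Step 2: sqrt(Ne) = sqrt(15.959) = 3.9949
Step 3: K1 = 75 / 3.9949 = 18.8

18.8


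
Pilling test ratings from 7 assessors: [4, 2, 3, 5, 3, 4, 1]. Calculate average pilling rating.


Formula: Mean = sum / count
Sum = 4 + 2 + 3 + 5 + 3 + 4 + 1 = 22
Mean = 22 / 7 = 3.1

3.1


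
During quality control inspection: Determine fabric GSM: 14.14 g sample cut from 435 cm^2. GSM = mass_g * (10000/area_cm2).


Formula: GSM = mass_g / area_m2
Step 1: Convert area: 435 cm^2 = 435 / 10000 = 0.0435 m^2
Step 2: GSM = 14.14 g / 0.0435 m^2 = 325.1 g/m^2

325.1 g/m^2


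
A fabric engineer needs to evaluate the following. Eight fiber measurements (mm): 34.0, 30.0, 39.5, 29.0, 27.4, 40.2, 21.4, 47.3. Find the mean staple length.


Formula: Mean = sum of lengths / count
Sum = 34.0 + 30.0 + 39.5 + 29.0 + 27.4 + 40.2 + 21.4 + 47.3
Sum = 268.8 mm
Mean = 268.8 / 8 = 33.60 mm

33.60 mm


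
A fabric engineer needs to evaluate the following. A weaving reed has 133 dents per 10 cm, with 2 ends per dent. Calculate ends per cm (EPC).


Formula: EPC = (dents per 10 cm * ends per dent) / 10
Step 1: Total ends per 10 cm = 133 * 2 = 266
Step 2: EPC = 266 / 10 = 26.6 ends/cm

26.6 ends/cm


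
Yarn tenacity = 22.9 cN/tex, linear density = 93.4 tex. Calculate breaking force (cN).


Formula: Breaking force = Tenacity * Linear density
F = 22.9 cN/tex * 93.4 tex
F = 2138.86 cN

2138.86 cN


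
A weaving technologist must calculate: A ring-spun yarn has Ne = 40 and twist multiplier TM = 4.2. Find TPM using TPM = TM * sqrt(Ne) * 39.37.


Formula: TPM = TM * sqrt(Ne) * 39.37
Step 1: sqrt(Ne) = sqrt(40) = 6.3246
Step 2: TM * sqrt(Ne) = 4.2 * 6.3246 = 26.5633
Step 3: TPM = 26.5633 * 39.37 = 1046 twists/m

1046 twists/m


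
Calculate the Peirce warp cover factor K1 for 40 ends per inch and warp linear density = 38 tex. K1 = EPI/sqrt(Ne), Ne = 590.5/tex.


Formula: K1 = EPI / sqrt(Ne), with Ne = 590.5 / tex_warp
Step 1: Ne = 590.5 / 38 = 15.539
Step 2: sqrt(Ne) = sqrt(15.539) = 3.942
Step 3: K1 = 40 / 3.942 = 10.1

10.1


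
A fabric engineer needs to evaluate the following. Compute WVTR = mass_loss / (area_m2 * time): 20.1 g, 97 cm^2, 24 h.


Formula: WVTR = mass_loss / (area * time)
Step 1: Convert area: 97 cm^2 = 0.0097 m^2
Step 2: WVTR = 20.1 g / (0.0097 m^2 * 24 h)
Step 3: WVTR = 20.1 / 0.2328 = 86.3 g/m^2/h

86.3 g/m^2/h


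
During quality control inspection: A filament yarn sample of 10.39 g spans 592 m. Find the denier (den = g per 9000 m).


Formula: den = (mass_g / length_m) * 9000
Substituting: den = (10.39 / 592) * 9000
Intermediate: 10.39 / 592 = 0.01755068 g/m
den = 0.01755068 * 9000 = 158.0 denier

158.0 denier


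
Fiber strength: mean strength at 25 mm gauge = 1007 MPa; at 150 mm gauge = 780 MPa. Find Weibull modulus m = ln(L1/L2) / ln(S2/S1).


Formula: m = ln(L1/L2) / ln(S2/S1)
Step 1: ln(L1/L2) = ln(25/150) = -1.79176
Step 2: S2/S1 = 780/1007 = 0.77458
Step 3: ln(S2/S1) = ln(0.77458) = -0.25543
Step 4: m = -1.79176 / -0.25543 = 7.01

7.01 (Weibull m)


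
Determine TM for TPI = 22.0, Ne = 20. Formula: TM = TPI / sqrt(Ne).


Formula: TM = TPI / sqrt(Ne)
Step 1: sqrt(Ne) = sqrt(20) = 4.4721
Step 2: TM = 22.0 / 4.4721 = 4.92

4.92 TM


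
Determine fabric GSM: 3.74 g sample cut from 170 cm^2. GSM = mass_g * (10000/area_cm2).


Formula: GSM = mass_g / area_m2
Step 1: Convert area: 170 cm^2 = 170 / 10000 = 0.017 m^2
Step 2: GSM = 3.74 g / 0.017 m^2 = 220.0 g/m^2

220.0 g/m^2


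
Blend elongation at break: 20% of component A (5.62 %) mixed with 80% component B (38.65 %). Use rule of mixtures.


Formula: Blend property = (fraction_A * property_A) + (fraction_B * property_B)
Step 1: Contribution A = 20/100 * 5.62 % = 1.124 %
Step 2: Contribution B = 80/100 * 38.65 % = 30.92 %
Step 3: Blend elongation at break = 1.124 + 30.92 = 32.044 %

32.044 %


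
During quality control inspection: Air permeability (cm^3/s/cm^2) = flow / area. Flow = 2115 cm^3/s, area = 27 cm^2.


Formula: Air Permeability = Airflow / Test Area
AP = 2115 cm^3/s / 27 cm^2
AP = 78.3 cm^3/s/cm^2

78.3 cm^3/s/cm^2


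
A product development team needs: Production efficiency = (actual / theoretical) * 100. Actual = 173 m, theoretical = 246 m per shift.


Formula: Efficiency% = (Actual output / Theoretical output) * 100
Efficiency% = (173 / 246) * 100
Efficiency% = 0.703252 * 100 = 70.3252% ≈ 70.3%

70.3%


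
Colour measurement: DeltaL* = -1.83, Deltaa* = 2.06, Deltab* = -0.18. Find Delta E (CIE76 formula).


Formula: Delta E = sqrt(dL*^2 + da*^2 + db*^2)
Step 1: dL*^2 = (-1.83)^2 = 3.3489
Step 2: da*^2 = 2.06^2 = 4.2436
Step 3: db*^2 = (-0.18)^2 = 0.0324
Step 4: Sum = 3.3489 + 4.2436 + 0.0324 = 7.6249
Step 5: Delta E = sqrt(7.6249) = 2.76

2.76 Delta E


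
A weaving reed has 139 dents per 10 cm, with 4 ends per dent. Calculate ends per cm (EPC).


Formula: EPC = (dents per 10 cm * ends per dent) / 10
Step 1: Total ends per 10 cm = 139 * 4 = 556
Step 2: EPC = 556 / 10 = 55.6 ends/cm

55.6 ends/cm


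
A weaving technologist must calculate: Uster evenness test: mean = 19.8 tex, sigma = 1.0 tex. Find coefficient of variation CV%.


Formula: CV% = (standard deviation / mean) * 100
Step 1: Ratio = 1.0 / 19.8 = 0.050505
Step 2: CV% = 0.050505 * 100 = 5.0505% ≈ 5.1%

5.1%


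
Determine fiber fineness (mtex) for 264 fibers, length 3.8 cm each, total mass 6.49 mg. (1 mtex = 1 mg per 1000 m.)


Formula: fineness (mtex) = mass (mg) / total length (km) = (mass_mg / total_length_m) * 1000
Step 1: Convert fiber length: 3.8 cm = 0.038 m
Step 2: Total fiber length = 264 * 0.038 = 10.032 m
Step 3: Linear density = 6.49 mg / 10.032 m = 0.6469 mg/m
Step 4: fineness = 0.6469 * 1000 = 646.9 mtex

646.9 mtex


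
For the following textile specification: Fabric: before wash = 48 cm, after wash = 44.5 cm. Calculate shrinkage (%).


Formula: Shrinkage% = ((L_before - L_after) / L_before) * 100
Step 1: Shrinkage = 48 - 44.5 = 3.5 cm
Step 2: Shrinkage% = (3.5 / 48) * 100
Step 3: Shrinkage% = 0.072917 * 100 = 7.2917% ≈ 7.3%

7.3%


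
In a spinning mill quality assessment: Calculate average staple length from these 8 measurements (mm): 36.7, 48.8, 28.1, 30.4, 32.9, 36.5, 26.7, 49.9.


Formula: Mean = sum of lengths / count
Sum = 36.7 + 48.8 + 28.1 + 30.4 + 32.9 + 36.5 + 26.7 + 49.9
Sum = 290.0 mm
Mean = 290.0 / 8 = 36.25 mm

36.25 mm


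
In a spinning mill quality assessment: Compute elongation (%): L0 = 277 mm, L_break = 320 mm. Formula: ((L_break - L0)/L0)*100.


Formula: Elongation (%) = ((L_break - L0) / L0) * 100
Step 1: Extension = 320 - 277 = 43 mm
Step 2: Elongation = (43 / 277) * 100
Step 3: Elongation = 0.155235 * 100 = 15.5235% ≈ 15.5%

15.5%


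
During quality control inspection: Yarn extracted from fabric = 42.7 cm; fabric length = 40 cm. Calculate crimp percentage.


Formula: Crimp% = ((L_yarn - L_fabric) / L_fabric) * 100
Step 1: Extension = 42.7 - 40 = 2.7 cm
Step 2: Crimp% = (2.7 / 40) * 100
Step 3: Crimp% = 0.0675 * 100 = 6.75% ≈ 6.8%

6.8%


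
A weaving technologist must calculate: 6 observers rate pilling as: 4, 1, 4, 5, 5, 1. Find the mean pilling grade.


Formula: Mean = sum / count
Sum = 4 + 1 + 4 + 5 + 5 + 1 = 20
Mean = 20 / 6 = 3.3

3.3


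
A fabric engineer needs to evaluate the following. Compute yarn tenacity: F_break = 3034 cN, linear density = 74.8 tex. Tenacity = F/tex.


Formula: Tenacity = Breaking force / Linear density
Tenacity = 3034 cN / 74.8 tex
Tenacity = 40.56 cN/tex

40.56 cN/tex


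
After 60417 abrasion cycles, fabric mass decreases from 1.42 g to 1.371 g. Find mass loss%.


Formula: Mass loss% = ((m_before - m_after) / m_before) * 100
Step 1: Mass loss = 1.42 - 1.371 = 0.049 g
Step 2: Ratio = 0.049 / 1.42 = 0.034507
Step 3: Mass loss% = 0.034507 * 100 = 3.4507% ≈ 3.45%

3.45%


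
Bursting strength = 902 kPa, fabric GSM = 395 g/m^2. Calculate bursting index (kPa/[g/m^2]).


Formula: Bursting Index = Bursting Strength / Fabric GSM
BI = 902 kPa / 395 g/m^2
BI = 2.284 kPa/(g/m^2)

2.284 kPa/(g/m^2)


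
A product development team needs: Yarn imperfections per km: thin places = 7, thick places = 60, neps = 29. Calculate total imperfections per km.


Formula: Total = thin places + thick places + neps
Total = 7 + 60 + 29
Total = 96 imperfections/km

96 imperfections/km


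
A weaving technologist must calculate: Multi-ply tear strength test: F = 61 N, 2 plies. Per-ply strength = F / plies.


Formula: Per-ply strength = Total force / Number of plies
Per-ply = 61 N / 2
Per-ply = 30.5 N

30.5 N


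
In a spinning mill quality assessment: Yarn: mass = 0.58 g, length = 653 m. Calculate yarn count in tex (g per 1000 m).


Formula: Tex = (mass_g / length_m) * 1000
Substituting: Tex = (0.58 / 653) * 1000
Intermediate: 0.58 / 653 = 0.00088821 g/m
Tex = 0.00088821 * 1000 = 0.89 tex

0.89 tex


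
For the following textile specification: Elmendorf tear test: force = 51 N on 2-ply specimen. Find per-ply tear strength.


Formula: Per-ply strength = Total force / Number of plies
Per-ply = 51 N / 2
Per-ply = 25.5 N

25.5 N


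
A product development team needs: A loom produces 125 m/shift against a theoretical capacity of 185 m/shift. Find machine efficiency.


Formula: Efficiency% = (Actual output / Theoretical output) * 100
Efficiency% = (125 / 185) * 100
Efficiency% = 0.675676 * 100 = 67.5676% ≈ 67.6%

67.6%


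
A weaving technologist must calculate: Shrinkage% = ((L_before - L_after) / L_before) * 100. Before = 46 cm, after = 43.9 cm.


Formula: Shrinkage% = ((L_before - L_after) / L_before) * 100
Step 1: Shrinkage = 46 - 43.9 = 2.1 cm
Step 2: Shrinkage% = (2.1 / 46) * 100
Step 3: Shrinkage% = 0.045652 * 100 = 4.5652% ≈ 4.6%

4.6%


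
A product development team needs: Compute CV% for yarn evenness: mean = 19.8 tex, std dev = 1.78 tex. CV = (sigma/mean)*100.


Formula: CV% = (standard deviation / mean) * 100
Step 1: Ratio = 1.78 / 19.8 = 0.089899
Step 2: CV% = 0.089899 * 100 = 8.9899% ≈ 9.0%

9.0%


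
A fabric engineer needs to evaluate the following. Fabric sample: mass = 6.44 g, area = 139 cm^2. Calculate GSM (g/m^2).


Formula: GSM = mass_g / area_m2
Step 1: Convert area: 139 cm^2 = 139 / 10000 = 0.0139 m^2
Step 2: GSM = 6.44 g / 0.0139 m^2 = 463.3 g/m^2

463.3 g/m^2


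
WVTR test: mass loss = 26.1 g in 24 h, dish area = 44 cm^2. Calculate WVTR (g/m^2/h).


Formula: WVTR = mass_loss / (area * time)
Step 1: Convert area: 44 cm^2 = 0.0044 m^2
Step 2: WVTR = 26.1 g / (0.0044 m^2 * 24 h)
Step 3: WVTR = 26.1 / 0.1056 = 247.2 g/m^2/h

247.2 g/m^2/h


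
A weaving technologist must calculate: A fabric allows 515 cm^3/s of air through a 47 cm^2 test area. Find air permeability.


Formula: Air Permeability = Airflow / Test Area
AP = 515 cm^3/s / 47 cm^2
AP = 11.0 cm^3/s/cm^2

11.0 cm^3/s/cm^2


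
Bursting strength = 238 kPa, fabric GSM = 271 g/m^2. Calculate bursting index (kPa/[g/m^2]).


Formula: Bursting Index = Bursting Strength / Fabric GSM
BI = 238 kPa / 271 g/m^2
BI = 0.878 kPa/(g/m^2)

0.878 kPa/(g/m^2)


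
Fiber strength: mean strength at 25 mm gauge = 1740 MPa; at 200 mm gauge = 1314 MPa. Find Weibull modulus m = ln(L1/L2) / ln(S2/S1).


Formula: m = ln(L1/L2) / ln(S2/S1)
Step 1: ln(L1/L2) = ln(25/200) = -2.07944
Step 2: S2/S1 = 1314/1740 = 0.75517
Step 3: ln(S2/S1) = ln(0.75517) = -0.28081
Step 4: m = -2.07944 / -0.28081 = 7.41

7.41 (Weibull m)


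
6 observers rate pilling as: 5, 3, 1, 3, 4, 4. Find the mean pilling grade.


Formula: Mean = sum / count
Sum = 5 + 3 + 1 + 3 + 4 + 4 = 20
Mean = 20 / 6 = 3.3

3.3


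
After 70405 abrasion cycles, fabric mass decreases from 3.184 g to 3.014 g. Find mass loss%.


Formula: Mass loss% = ((m_before - m_after) / m_before) * 100
Step 1: Mass loss = 3.184 - 3.014 = 0.17 g
Step 2: Ratio = 0.17 / 3.184 = 0.053392
Step 3: Mass loss% = 0.053392 * 100 = 5.3392% ≈ 5.34%

5.34%


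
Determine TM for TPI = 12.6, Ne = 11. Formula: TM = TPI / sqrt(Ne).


Formula: TM = TPI / sqrt(Ne)
Step 1: sqrt(Ne) = sqrt(11) = 3.3166
Step 2: TM = 12.6 / 3.3166 = 3.80

3.80 TM


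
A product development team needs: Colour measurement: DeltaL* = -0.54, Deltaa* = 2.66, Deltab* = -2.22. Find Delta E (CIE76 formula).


Formula: Delta E = sqrt(dL*^2 + da*^2 + db*^2)
Step 1: dL*^2 = (-0.54)^2 = 0.2916
Step 2: da*^2 = 2.66^2 = 7.0756
Step 3: db*^2 = (-2.22)^2 = 4.9284
Step 4: Sum = 0.2916 + 7.0756 + 4.9284 = 12.2956
Step 5: Delta E = sqrt(12.2956) = 3.51

3.51 Delta E


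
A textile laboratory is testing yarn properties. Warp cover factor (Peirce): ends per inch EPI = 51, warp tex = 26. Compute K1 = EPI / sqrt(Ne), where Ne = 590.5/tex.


Formula: K1 = EPI / sqrt(Ne), with Ne = 590.5 / tex_warp
Step 1: Ne = 590.5 / 26 = 22.712
Step 2: sqrt(Ne) = sqrt(22.712) = 4.7657
Step 3: K1 = 51 / 4.7657 = 10.7

10.7


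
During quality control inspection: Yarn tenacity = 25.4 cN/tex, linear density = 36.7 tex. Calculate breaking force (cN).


Formula: Breaking force = Tenacity * Linear density
F = 25.4 cN/tex * 36.7 tex
F = 932.18 cN

932.18 cN


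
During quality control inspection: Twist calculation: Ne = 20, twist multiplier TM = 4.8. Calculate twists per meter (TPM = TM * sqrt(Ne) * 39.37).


Formula: TPM = TM * sqrt(Ne) * 39.37
Step 1: sqrt(Ne) = sqrt(20) = 4.4721
Step 2: TM * sqrt(Ne) = 4.8 * 4.4721 = 21.4661
Step 3: TPM = 21.4661 * 39.37 = 845 twists/m

845 twists/m


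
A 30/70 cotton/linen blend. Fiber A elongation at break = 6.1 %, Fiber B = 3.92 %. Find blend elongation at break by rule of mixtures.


Formula: Blend property = (fraction_A * property_A) + (fraction_B * property_B)
Step 1: Contribution A = 30/100 * 6.1 % = 1.83 %
Step 2: Contribution B = 70/100 * 3.92 % = 2.744 %
Step 3: Blend elongation at break = 1.83 + 2.744 = 4.574 %

4.574 %


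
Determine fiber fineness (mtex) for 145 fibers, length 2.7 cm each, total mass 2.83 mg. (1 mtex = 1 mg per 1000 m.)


Formula: fineness (mtex) = mass (mg) / total length (km) = (mass_mg / total_length_m) * 1000
Step 1: Convert fiber length: 2.7 cm = 0.027 m
Step 2: Total fiber length = 145 * 0.027 = 3.915 m
Step 3: Linear density = 2.83 mg / 3.915 m = 0.7229 mg/m
Step 4: fineness = 0.7229 * 1000 = 722.9 mtex

722.9 mtex


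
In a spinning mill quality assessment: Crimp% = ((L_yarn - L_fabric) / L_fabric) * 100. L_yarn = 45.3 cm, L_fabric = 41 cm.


Formula: Crimp% = ((L_yarn - L_fabric) / L_fabric) * 100
Step 1: Extension = 45.3 - 41 = 4.3 cm
Step 2: Crimp% = (4.3 / 41) * 100
Step 3: Crimp% = 0.104878 * 100 = 10.4878% ≈ 10.5%

10.5%


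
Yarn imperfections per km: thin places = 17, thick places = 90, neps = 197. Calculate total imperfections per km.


Formula: Total = thin places + thick places + neps
Total = 17 + 90 + 197
Total = 304 imperfections/km

304 imperfections/km


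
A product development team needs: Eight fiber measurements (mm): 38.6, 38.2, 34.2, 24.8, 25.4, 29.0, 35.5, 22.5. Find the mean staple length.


Formula: Mean = sum of lengths / count
Sum = 38.6 + 38.2 + 34.2 + 24.8 + 25.4 + 29.0 + 35.5 + 22.5
Sum = 248.2 mm
Mean = 248.2 / 8 = 31.03 mm

31.03 mm


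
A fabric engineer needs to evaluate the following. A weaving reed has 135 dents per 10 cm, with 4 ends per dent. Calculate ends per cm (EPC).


Formula: EPC = (dents per 10 cm * ends per dent) / 10
Step 1: Total ends per 10 cm = 135 * 4 = 540
Step 2: EPC = 540 / 10 = 54.0 ends/cm

54.0 ends/cm


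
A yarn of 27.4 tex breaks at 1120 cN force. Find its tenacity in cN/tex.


Formula: Tenacity = Breaking force / Linear density
Tenacity = 1120 cN / 27.4 tex
Tenacity = 40.88 cN/tex

40.88 cN/tex


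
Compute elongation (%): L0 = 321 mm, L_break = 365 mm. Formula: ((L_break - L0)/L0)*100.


Formula: Elongation (%) = ((L_break - L0) / L0) * 100
Step 1: Extension = 365 - 321 = 44 mm
Step 2: Elongation = (44 / 321) * 100
Step 3: Elongation = 0.137072 * 100 = 13.7072% ≈ 13.7%

13.7%


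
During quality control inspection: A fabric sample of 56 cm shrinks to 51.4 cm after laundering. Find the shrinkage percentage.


Formula: Shrinkage% = ((L_before - L_after) / L_before) * 100
Step 1: Shrinkage = 56 - 51.4 = 4.6 cm
Step 2: Shrinkage% = (4.6 / 56) * 100
Step 3: Shrinkage% = 0.082143 * 100 = 8.2143% ≈ 8.2%

8.2%


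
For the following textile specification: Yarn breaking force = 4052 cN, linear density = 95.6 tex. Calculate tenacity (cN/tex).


Formula: Tenacity = Breaking force / Linear density
Tenacity = 4052 cN / 95.6 tex
Tenacity = 42.38 cN/tex

42.38 cN/tex


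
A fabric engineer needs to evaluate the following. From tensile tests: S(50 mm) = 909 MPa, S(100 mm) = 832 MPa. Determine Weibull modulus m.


Formula: m = ln(L1/L2) / ln(S2/S1)
Step 1: ln(L1/L2) = ln(50/100) = -0.69315
Step 2: S2/S1 = 832/909 = 0.91529
Step 3: ln(S2/S1) = ln(0.91529) = -0.08851
Step 4: m = -0.69315 / -0.08851 = 7.83

7.83 (Weibull m)


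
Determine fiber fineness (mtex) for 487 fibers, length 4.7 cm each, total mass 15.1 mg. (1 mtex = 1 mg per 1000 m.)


Formula: fineness (mtex) = mass (mg) / total length (km) = (mass_mg / total_length_m) * 1000
Step 1: Convert fiber length: 4.7 cm = 0.047 m
Step 2: Total fiber length = 487 * 0.047 = 22.889 m
Step 3: Linear density = 15.1 mg / 22.889 m = 0.6597 mg/m
Step 4: fineness = 0.6597 * 1000 = 659.7 mtex

659.7 mtex


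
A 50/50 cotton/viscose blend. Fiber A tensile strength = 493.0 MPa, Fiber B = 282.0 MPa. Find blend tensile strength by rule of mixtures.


Formula: Blend property = (fraction_A * property_A) + (fraction_B * property_B)
Step 1: Contribution A = 50/100 * 493.0 MPa = 246.5 MPa
Step 2: Contribution B = 50/100 * 282.0 MPa = 141.0 MPa
Step 3: Blend tensile strength = 246.5 + 141.0 = 387.5 MPa

387.5 MPa


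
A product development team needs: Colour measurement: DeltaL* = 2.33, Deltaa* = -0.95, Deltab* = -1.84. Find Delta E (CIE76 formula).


Formula: Delta E = sqrt(dL*^2 + da*^2 + db*^2)
Step 1: dL*^2 = 2.33^2 = 5.4289
Step 2: da*^2 = (-0.95)^2 = 0.9025
Step 3: db*^2 = (-1.84)^2 = 3.3856
Step 4: Sum = 5.4289 + 0.9025 + 3.3856 = 9.717
Step 5: Delta E = sqrt(9.717) = 3.12

3.12 Delta E


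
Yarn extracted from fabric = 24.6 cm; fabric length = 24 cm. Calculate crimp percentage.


Formula: Crimp% = ((L_yarn - L_fabric) / L_fabric) * 100
Step 1: Extension = 24.6 - 24 = 0.6 cm
Step 2: Crimp% = (0.6 / 24) * 100
Step 3: Crimp% = 0.025 * 100 = 2.5%

2.5%


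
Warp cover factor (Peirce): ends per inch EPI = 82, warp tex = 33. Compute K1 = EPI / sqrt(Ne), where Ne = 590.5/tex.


Formula: K1 = EPI / sqrt(Ne), with Ne = 590.5 / tex_warp
Step 1: Ne = 590.5 / 33 = 17.894
Step 2: sqrt(Ne) = sqrt(17.894) = 4.2301
Step 3: K1 = 82 / 4.2301 = 19.4

19.4


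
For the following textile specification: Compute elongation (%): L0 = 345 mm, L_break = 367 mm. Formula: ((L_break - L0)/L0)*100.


Formula: Elongation (%) = ((L_break - L0) / L0) * 100
Step 1: Extension = 367 - 345 = 22 mm
Step 2: Elongation = (22 / 345) * 100
Step 3: Elongation = 0.063768 * 100 = 6.3768% ≈ 6.4%

6.4%


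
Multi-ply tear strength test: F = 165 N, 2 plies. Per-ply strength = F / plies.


Formula: Per-ply strength = Total force / Number of plies
Per-ply = 165 N / 2
Per-ply = 82.5 N

82.5 N


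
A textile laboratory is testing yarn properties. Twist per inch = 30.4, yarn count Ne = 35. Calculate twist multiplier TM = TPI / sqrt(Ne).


Formula: TM = TPI / sqrt(Ne)
Step 1: sqrt(Ne) = sqrt(35) = 5.9161
Step 2: TM = 30.4 / 5.9161 = 5.14

5.14 TM


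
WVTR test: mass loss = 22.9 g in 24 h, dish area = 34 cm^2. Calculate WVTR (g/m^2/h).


Formula: WVTR = mass_loss / (area * time)
Step 1: Convert area: 34 cm^2 = 0.0034 m^2
Step 2: WVTR = 22.9 g / (0.0034 m^2 * 24 h)
Step 3: WVTR = 22.9 / 0.0816 = 280.6 g/m^2/h

280.6 g/m^2/h


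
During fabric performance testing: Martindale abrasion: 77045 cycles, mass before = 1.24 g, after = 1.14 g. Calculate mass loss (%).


Formula: Mass loss% = ((m_before - m_after) / m_before) * 100
Step 1: Mass loss = 1.24 - 1.14 = 0.1 g
Step 2: Ratio = 0.1 / 1.24 = 0.0806452
Step 3: Mass loss% = 0.0806452 * 100 = 8.06452% ≈ 8.06%

8.06%


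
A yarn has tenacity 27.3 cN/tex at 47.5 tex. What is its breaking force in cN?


Formula: Breaking force = Tenacity * Linear density
F = 27.3 cN/tex * 47.5 tex
F = 1296.75 cN

1296.75 cN


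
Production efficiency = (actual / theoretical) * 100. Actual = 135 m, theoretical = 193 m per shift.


Formula: Efficiency% = (Actual output / Theoretical output) * 100
Efficiency% = (135 / 193) * 100
Efficiency% = 0.699482 * 100 = 69.9482% ≈ 69.9%

69.9%


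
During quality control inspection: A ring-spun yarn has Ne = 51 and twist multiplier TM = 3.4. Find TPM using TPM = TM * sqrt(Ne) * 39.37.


Formula: TPM = TM * sqrt(Ne) * 39.37
Step 1: sqrt(Ne) = sqrt(51) = 7.1414
Step 2: TM * sqrt(Ne) = 3.4 * 7.1414 = 24.2808
Step 3: TPM = 24.2808 * 39.37 = 956 twists/m

956 twists/m


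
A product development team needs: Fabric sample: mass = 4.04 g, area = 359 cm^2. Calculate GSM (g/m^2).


Formula: GSM = mass_g / area_m2
Step 1: Convert area: 359 cm^2 = 359 / 10000 = 0.0359 m^2
Step 2: GSM = 4.04 g / 0.0359 m^2 = 112.5 g/m^2

112.5 g/m^2


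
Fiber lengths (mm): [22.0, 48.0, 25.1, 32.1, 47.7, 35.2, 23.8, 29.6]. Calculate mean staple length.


Formula: Mean = sum of lengths / count
Sum = 22.0 + 48.0 + 25.1 + 32.1 + 47.7 + 35.2 + 23.8 + 29.6
Sum = 263.5 mm
Mean = 263.5 / 8 = 32.94 mm

32.94 mm


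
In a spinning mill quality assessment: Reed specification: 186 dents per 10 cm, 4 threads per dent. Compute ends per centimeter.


Formula: EPC = (dents per 10 cm * ends per dent) / 10
Step 1: Total ends per 10 cm = 186 * 4 = 744
Step 2: EPC = 744 / 10 = 74.4 ends/cm

74.4 ends/cm


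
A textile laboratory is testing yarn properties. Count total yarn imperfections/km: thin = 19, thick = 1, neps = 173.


Formula: Total = thin places + thick places + neps
Total = 19 + 1 + 173
Total = 193 imperfections/km

193 imperfections/km


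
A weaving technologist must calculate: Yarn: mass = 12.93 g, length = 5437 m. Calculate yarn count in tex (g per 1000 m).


Formula: Tex = (mass_g / length_m) * 1000
Substituting: Tex = (12.93 / 5437) * 1000
Intermediate: 12.93 / 5437 = 0.00237815 g/m
Tex = 0.00237815 * 1000 = 2.38 tex

2.38 tex


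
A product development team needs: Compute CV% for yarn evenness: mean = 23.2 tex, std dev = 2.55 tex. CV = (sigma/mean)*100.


Formula: CV% = (standard deviation / mean) * 100
Step 1: Ratio = 2.55 / 23.2 = 0.109914
Step 2: CV% = 0.109914 * 100 = 10.9914% ≈ 11.0%

11.0%


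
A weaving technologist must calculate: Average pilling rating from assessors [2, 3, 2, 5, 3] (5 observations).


Formula: Mean = sum / count
Sum = 2 + 3 + 2 + 5 + 3 = 15
Mean = 15 / 5 = 3.0

3.0


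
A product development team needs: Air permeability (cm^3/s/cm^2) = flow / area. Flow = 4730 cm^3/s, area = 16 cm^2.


Formula: Air Permeability = Airflow / Test Area
AP = 4730 cm^3/s / 16 cm^2
AP = 295.6 cm^3/s/cm^2

295.6 cm^3/s/cm^2


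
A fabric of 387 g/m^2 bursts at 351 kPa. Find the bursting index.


Formula: Bursting Index = Bursting Strength / Fabric GSM
BI = 351 kPa / 387 g/m^2
BI = 0.907 kPa/(g/m^2)

0.907 kPa/(g/m^2)


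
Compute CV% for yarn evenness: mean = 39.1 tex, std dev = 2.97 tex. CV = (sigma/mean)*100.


Formula: CV% = (standard deviation / mean) * 100
Step 1: Ratio = 2.97 / 39.1 = 0.075959
Step 2: CV% = 0.075959 * 100 = 7.5959% ≈ 7.6%

7.6%


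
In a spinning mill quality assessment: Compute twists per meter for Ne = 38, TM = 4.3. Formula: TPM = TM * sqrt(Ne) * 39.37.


Formula: TPM = TM * sqrt(Ne) * 39.37
Step 1: sqrt(Ne) = sqrt(38) = 6.1644
Step 2: TM * sqrt(Ne) = 4.3 * 6.1644 = 26.5069
Step 3: TPM = 26.5069 * 39.37 = 1044 twists/m

1044 twists/m


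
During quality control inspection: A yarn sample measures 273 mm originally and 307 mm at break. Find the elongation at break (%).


Formula: Elongation (%) = ((L_break - L0) / L0) * 100
Step 1: Extension = 307 - 273 = 34 mm
Step 2: Elongation = (34 / 273) * 100
Step 3: Elongation = 0.124542 * 100 = 12.4542% ≈ 12.5%

12.5%


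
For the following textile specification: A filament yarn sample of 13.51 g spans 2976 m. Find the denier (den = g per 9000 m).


Formula: den = (mass_g / length_m) * 9000
Substituting: den = (13.51 / 2976) * 9000
Intermediate: 13.51 / 2976 = 0.00453965 g/m
den = 0.00453965 * 9000 = 40.9 denier

40.9 denier


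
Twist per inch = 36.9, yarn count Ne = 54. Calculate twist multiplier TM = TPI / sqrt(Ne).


Formula: TM = TPI / sqrt(Ne)
Step 1: sqrt(Ne) = sqrt(54) = 7.3485
Step 2: TM = 36.9 / 7.3485 = 5.02

5.02 TM


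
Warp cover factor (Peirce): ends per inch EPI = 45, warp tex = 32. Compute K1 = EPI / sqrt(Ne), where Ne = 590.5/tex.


Formula: K1 = EPI / sqrt(Ne), with Ne = 590.5 / tex_warp
Step 1: Ne = 590.5 / 32 = 18.453
Step 2: sqrt(Ne) = sqrt(18.453) = 4.2957
Step 3: K1 = 45 / 4.2957 = 10.5

10.5


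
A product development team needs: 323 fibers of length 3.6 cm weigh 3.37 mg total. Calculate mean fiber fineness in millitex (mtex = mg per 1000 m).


Formula: fineness (mtex) = mass (mg) / total length (km) = (mass_mg / total_length_m) * 1000
Step 1: Convert fiber length: 3.6 cm = 0.036 m
Step 2: Total fiber length = 323 * 0.036 = 11.628 m
Step 3: Linear density = 3.37 mg / 11.628 m = 0.2898 mg/m
Step 4: fineness = 0.2898 * 1000 = 289.8 mtex

289.8 mtex


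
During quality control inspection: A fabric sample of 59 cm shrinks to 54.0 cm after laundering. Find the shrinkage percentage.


Formula: Shrinkage% = ((L_before - L_after) / L_before) * 100
Step 1: Shrinkage = 59 - 54.0 = 5.0 cm
Step 2: Shrinkage% = (5.0 / 59) * 100
Step 3: Shrinkage% = 0.084746 * 100 = 8.4746% ≈ 8.5%

8.5%


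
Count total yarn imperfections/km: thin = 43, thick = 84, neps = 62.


Formula: Total = thin places + thick places + neps
Total = 43 + 84 + 62
Total = 189 imperfections/km

189 imperfections/km


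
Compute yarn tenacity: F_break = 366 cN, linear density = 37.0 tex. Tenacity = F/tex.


Formula: Tenacity = Breaking force / Linear density
Tenacity = 366 cN / 37.0 tex
Tenacity = 9.89 cN/tex

9.89 cN/tex


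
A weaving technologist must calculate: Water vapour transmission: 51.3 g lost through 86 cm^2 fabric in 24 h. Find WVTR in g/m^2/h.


Formula: WVTR = mass_loss / (area * time)
Step 1: Convert area: 86 cm^2 = 0.0086 m^2
Step 2: WVTR = 51.3 g / (0.0086 m^2 * 24 h)
Step 3: WVTR = 51.3 / 0.2064 = 248.5 g/m^2/h

248.5 g/m^2/h


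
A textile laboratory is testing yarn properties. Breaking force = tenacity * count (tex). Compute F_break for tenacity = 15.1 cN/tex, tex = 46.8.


Formula: Breaking force = Tenacity * Linear density
F = 15.1 cN/tex * 46.8 tex
F = 706.68 cN

706.68 cN


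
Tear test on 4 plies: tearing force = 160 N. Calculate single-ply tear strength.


Formula: Per-ply strength = Total force / Number of plies
Per-ply = 160 N / 4
Per-ply = 40 N

40 N


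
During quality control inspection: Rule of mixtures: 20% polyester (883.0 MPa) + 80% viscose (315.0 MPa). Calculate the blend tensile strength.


Formula: Blend property = (fraction_A * property_A) + (fraction_B * property_B)
Step 1: Contribution A = 20/100 * 883.0 MPa = 176.6 MPa
Step 2: Contribution B = 80/100 * 315.0 MPa = 252.0 MPa
Step 3: Blend tensile strength = 176.6 + 252.0 = 428.6 MPa

428.6 MPa


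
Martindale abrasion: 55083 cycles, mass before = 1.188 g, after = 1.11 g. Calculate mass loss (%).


Formula: Mass loss% = ((m_before - m_after) / m_before) * 100
Step 1: Mass loss = 1.188 - 1.11 = 0.078 g
Step 2: Ratio = 0.078 / 1.188 = 0.0656566
Step 3: Mass loss% = 0.0656566 * 100 = 6.56566% ≈ 6.57%

6.57%


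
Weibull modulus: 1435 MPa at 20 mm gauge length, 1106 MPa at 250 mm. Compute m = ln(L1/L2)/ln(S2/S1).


Formula: m = ln(L1/L2) / ln(S2/S1)
Step 1: ln(L1/L2) = ln(20/250) = -2.52573
Step 2: S2/S1 = 1106/1435 = 0.77073
Step 3: ln(S2/S1) = ln(0.77073) = -0.26042
Step 4: m = -2.52573 / -0.26042 = 9.70

9.70 (Weibull m)


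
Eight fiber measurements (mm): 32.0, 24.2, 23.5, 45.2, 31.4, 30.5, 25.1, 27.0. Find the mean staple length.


Formula: Mean = sum of lengths / count
Sum = 32.0 + 24.2 + 23.5 + 45.2 + 31.4 + 30.5 + 25.1 + 27.0
Sum = 238.9 mm
Mean = 238.9 / 8 = 29.86 mm

29.86 mm


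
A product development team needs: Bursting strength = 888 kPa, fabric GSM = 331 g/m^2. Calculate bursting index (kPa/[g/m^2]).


Formula: Bursting Index = Bursting Strength / Fabric GSM
BI = 888 kPa / 331 g/m^2
BI = 2.683 kPa/(g/m^2)

2.683 kPa/(g/m^2)


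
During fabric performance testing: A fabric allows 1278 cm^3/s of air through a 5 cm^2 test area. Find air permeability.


Formula: Air Permeability = Airflow / Test Area
AP = 1278 cm^3/s / 5 cm^2
AP = 255.6 cm^3/s/cm^2

255.6 cm^3/s/cm^2


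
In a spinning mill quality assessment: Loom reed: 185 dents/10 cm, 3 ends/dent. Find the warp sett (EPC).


Formula: EPC = (dents per 10 cm * ends per dent) / 10
Step 1: Total ends per 10 cm = 185 * 3 = 555
Step 2: EPC = 555 / 10 = 55.5 ends/cm

55.5 ends/cm


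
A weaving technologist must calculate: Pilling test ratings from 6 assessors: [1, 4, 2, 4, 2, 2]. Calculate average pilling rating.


Formula: Mean = sum / count
Sum = 1 + 4 + 2 + 4 + 2 + 2 = 15
Mean = 15 / 6 = 2.5

2.5


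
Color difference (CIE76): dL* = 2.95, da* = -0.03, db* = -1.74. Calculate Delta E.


Formula: Delta E = sqrt(dL*^2 + da*^2 + db*^2)
Step 1: dL*^2 = 2.95^2 = 8.7025
Step 2: da*^2 = (-0.03)^2 = 0.0009
Step 3: db*^2 = (-1.74)^2 = 3.0276
Step 4: Sum = 8.7025 + 0.0009 + 3.0276 = 11.731
Step 5: Delta E = sqrt(11.731) = 3.43

3.43 Delta E


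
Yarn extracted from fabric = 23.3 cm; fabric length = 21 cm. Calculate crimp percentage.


Formula: Crimp% = ((L_yarn - L_fabric) / L_fabric) * 100
Step 1: Extension = 23.3 - 21 = 2.3 cm
Step 2: Crimp% = (2.3 / 21) * 100
Step 3: Crimp% = 0.109524 * 100 = 10.9524% ≈ 11.0%

11.0%


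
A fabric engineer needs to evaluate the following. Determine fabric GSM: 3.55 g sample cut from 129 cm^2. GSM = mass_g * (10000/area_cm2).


Formula: GSM = mass_g / area_m2
Step 1: Convert area: 129 cm^2 = 129 / 10000 = 0.0129 m^2
Step 2: GSM = 3.55 g / 0.0129 m^2 = 275.2 g/m^2

275.2 g/m^2


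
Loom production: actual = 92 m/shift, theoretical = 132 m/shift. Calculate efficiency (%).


Formula: Efficiency% = (Actual output / Theoretical output) * 100
Efficiency% = (92 / 132) * 100
Efficiency% = 0.69697 * 100 = 69.697% ≈ 69.7%

69.7%


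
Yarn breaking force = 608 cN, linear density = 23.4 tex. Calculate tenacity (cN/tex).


Formula: Tenacity = Breaking force / Linear density
Tenacity = 608 cN / 23.4 tex
Tenacity = 25.98 cN/tex

25.98 cN/tex


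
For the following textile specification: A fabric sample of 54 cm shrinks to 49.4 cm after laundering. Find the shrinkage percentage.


Formula: Shrinkage% = ((L_before - L_after) / L_before) * 100
Step 1: Shrinkage = 54 - 49.4 = 4.6 cm
Step 2: Shrinkage% = (4.6 / 54) * 100
Step 3: Shrinkage% = 0.085185 * 100 = 8.5185% ≈ 8.5%

8.5%


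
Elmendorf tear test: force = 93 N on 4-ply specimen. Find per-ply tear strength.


Formula: Per-ply strength = Total force / Number of plies
Per-ply = 93 N / 4
Per-ply = 23.25 N

23.25 N


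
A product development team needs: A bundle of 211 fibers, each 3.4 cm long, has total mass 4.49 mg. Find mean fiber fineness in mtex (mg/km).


Formula: fineness (mtex) = mass (mg) / total length (km) = (mass_mg / total_length_m) * 1000
Step 1: Convert fiber length: 3.4 cm = 0.034 m
Step 2: Total fiber length = 211 * 0.034 = 7.174 m
Step 3: Linear density = 4.49 mg / 7.174 m = 0.6259 mg/m
Step 4: fineness = 0.6259 * 1000 = 625.9 mtex

625.9 mtex


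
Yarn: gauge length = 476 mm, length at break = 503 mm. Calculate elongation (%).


Formula: Elongation (%) = ((L_break - L0) / L0) * 100
Step 1: Extension = 503 - 476 = 27 mm
Step 2: Elongation = (27 / 476) * 100
Step 3: Elongation = 0.056723 * 100 = 5.6723% ≈ 5.7%

5.7%


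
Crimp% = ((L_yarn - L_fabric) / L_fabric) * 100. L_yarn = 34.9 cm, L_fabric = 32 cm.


Formula: Crimp% = ((L_yarn - L_fabric) / L_fabric) * 100
Step 1: Extension = 34.9 - 32 = 2.9 cm
Step 2: Crimp% = (2.9 / 32) * 100
Step 3: Crimp% = 0.090625 * 100 = 9.0625% ≈ 9.1%

9.1%


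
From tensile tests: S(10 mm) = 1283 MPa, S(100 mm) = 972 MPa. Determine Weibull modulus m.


Formula: m = ln(L1/L2) / ln(S2/S1)
Step 1: ln(L1/L2) = ln(10/100) = -2.30259
Step 2: S2/S1 = 972/1283 = 0.7576
Step 3: ln(S2/S1) = ln(0.7576) = -0.27760
Step 4: m = -2.30259 / -0.27760 = 8.29

8.29 (Weibull m)


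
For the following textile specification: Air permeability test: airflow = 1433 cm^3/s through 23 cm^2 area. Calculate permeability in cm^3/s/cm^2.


Formula: Air Permeability = Airflow / Test Area
AP = 1433 cm^3/s / 23 cm^2
AP = 62.3 cm^3/s/cm^2

62.3 cm^3/s/cm^2


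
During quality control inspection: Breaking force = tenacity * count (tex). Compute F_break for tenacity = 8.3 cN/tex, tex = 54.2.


Formula: Breaking force = Tenacity * Linear density
F = 8.3 cN/tex * 54.2 tex
F = 449.86 cN

449.86 cN


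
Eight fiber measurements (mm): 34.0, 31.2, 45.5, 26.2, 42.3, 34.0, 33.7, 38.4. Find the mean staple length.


Formula: Mean = sum of lengths / count
Sum = 34.0 + 31.2 + 45.5 + 26.2 + 42.3 + 34.0 + 33.7 + 38.4
Sum = 285.3 mm
Mean = 285.3 / 8 = 35.66 mm

35.66 mm


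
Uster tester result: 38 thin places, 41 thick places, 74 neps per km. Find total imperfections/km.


Formula: Total = thin places + thick places + neps
Total = 38 + 41 + 74
Total = 153 imperfections/km

153 imperfections/km
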